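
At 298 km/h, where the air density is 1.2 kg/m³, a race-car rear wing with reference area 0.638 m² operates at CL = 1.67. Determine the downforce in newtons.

L = 4380 N

Convert speed: v = 298 km/h ÷ 3.6 = 82.78 m/s.
L = ½ρv²S·CL = ½ × 1.2 × 82.78² × 0.638 × 1.67 = 4380 N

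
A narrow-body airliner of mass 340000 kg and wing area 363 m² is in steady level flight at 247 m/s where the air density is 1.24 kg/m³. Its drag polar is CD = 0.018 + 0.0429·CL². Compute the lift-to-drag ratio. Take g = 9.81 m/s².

In steady level flight, lift balances weight: W = mg = 340000 × 9.81 = 3.3354×10^6 N.
Dynamic pressure q = 0.5 × 1.24 × 247² = 37830 Pa.
Required CL = L/(qS) = 3.3354×10^6/(37830·363) = 0.2429.
CD = 0.018 + 0.0429 × 0.2429² = 0.02053.
L/D = CL/CD = 0.2429 / 0.02053 = 11.8

L/D = 11.8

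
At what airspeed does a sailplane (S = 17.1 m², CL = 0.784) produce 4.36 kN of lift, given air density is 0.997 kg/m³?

v = 25.5 m/s

L = ½ρv²S·CL ⇒ v = √(2L/(ρ·S·CL))
v = √(2 × 4360 / (0.997 × 17.1 × 0.784)) = √652.4 = 25.5 m/s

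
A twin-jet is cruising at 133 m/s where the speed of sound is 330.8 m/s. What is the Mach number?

M = v/a = 133 / 330.8 = 0.402

M = 0.402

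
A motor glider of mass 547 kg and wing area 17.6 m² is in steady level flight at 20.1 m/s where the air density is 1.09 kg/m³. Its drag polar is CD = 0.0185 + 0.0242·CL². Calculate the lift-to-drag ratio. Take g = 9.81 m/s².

L/D = 21.3

Level flight ⇒ L = W = m·g = 547 × 9.81 = 5366.1 N.
Dynamic pressure q = 0.5 × 1.09 × 20.1² = 220.2 Pa.
CL = 2W/(ρv²S) = 2×5366.1/(1.09×20.1²×17.6) = 1.385.
CD = 0.0185 + 0.0242 × 1.385² = 0.0649.
L/D = CL/CD = 1.385 / 0.0649 = 21.3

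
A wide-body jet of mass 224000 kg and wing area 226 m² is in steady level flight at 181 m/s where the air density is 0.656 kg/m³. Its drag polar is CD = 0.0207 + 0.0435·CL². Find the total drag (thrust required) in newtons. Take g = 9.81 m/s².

Weight W = mg = 224000 × 9.81 = 2.1974×10^6 N; in level flight L = W.
Dynamic pressure q = 0.5 × 0.656 × 181² = 10750 Pa.
Required CL = L/(qS) = 2.1974×10^6/(10750·226) = 0.9049.
CD = 0.0207 + 0.0435 × 0.9049² = 0.05632.
D = q·S·CD = 10750 × 226 × 0.05632 = 1.368×10^5 N

D = 1.37×10^5 N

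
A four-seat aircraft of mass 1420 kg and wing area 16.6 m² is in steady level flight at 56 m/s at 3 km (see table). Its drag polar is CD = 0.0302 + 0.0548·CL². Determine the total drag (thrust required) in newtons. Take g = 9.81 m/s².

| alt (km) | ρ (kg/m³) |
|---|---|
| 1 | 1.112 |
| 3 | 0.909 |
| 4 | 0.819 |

D = 1160 N

At 3 km, from the table: ρ = 0.909 kg/m³.
Weight W = mg = 1420 × 9.81 = 13930 N; in level flight L = W.
Dynamic pressure q = 0.5 × 0.909 × 56² = 1425 Pa.
Required CL = L/(qS) = 13930/(1425·16.6) = 0.5888.
CD = 0.0302 + 0.0548 × 0.5888² = 0.0492.
D = q·S·CD = 1425 × 16.6 × 0.0492 = 1164 N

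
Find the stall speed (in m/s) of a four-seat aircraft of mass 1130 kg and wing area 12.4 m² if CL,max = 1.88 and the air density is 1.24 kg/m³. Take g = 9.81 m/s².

At stall, lift equals weight: L = W = m·g = 1130 × 9.81 = 11090 N.
From L = ½ρV²S·CL,max = W: V_stall = √(2W/(ρSCL,max)) = √(2·11090/(1.24·12.4·1.88))
V_stall = √767 = 27.7 m/s

V_stall = 27.7 m/s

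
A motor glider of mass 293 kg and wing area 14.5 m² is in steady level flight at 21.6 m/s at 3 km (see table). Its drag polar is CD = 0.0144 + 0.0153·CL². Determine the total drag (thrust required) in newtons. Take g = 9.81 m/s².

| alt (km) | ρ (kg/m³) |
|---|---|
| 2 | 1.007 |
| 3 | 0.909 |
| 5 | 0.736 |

At 3 km, from the table: ρ = 0.909 kg/m³.
In steady level flight, lift balances weight: W = mg = 293 × 9.81 = 2874.3 N.
Dynamic pressure q = 0.5 × 0.909 × 21.6² = 212.1 Pa.
Required CL = L/(qS) = 2874.3/(212.1·14.5) = 0.9348.
CD = 0.0144 + 0.0153 × 0.9348² = 0.02777.
D = q·S·CD = 212.1 × 14.5 × 0.02777 = 85.39 N

D = 85.4 N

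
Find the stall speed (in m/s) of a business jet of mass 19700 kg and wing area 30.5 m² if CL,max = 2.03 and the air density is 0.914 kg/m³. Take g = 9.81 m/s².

V_stall = 82.6 m/s

At stall, lift equals weight: L = W = m·g = 19700 × 9.81 = 1.933×10^5 N.
From L = ½ρV²S·CL,max = W: V_stall = √(2W/(ρSCL,max)) = √(2·1.933×10^5/(0.914·30.5·2.03))
V_stall = √6830 = 82.6 m/s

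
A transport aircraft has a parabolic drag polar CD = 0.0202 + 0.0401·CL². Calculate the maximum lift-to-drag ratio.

(L/D)max = 17.6

For CD = CD0 + K·CL², (L/D)max occurs at CL* = √(CD0/K) and equals 1/(2√(K·CD0)).
(L/D)max = 1/(2√(0.0401 × 0.0202)) = 1/(2 × 0.02846) = 17.6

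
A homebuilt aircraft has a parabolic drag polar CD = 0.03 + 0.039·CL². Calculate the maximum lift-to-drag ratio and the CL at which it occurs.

(L/D)max = 14.6, at CL = 0.877

For CD = CD0 + K·CL², (L/D)max occurs at CL* = √(CD0/K) and equals 1/(2√(K·CD0)).
(L/D)max = 1/(2√(0.039 × 0.03)) = 1/(2 × 0.03421) = 14.6
CL* = √(0.03/0.039) = 0.877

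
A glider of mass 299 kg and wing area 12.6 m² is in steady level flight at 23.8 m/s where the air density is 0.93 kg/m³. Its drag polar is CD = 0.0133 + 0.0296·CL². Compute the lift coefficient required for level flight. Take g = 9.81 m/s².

CL = 0.884

In steady level flight, lift balances weight: W = mg = 299 × 9.81 = 2933.2 N.
q = ½ρv² = ½ × 0.93 × 23.8² = 263.4 Pa.
CL = W/(q·S) = 2933.2 / (263.4 × 12.6) = 0.8838.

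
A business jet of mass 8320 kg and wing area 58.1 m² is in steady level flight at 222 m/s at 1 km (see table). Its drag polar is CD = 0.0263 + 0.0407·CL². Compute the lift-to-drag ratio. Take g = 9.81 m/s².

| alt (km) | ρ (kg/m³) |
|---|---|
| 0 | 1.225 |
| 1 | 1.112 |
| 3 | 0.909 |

At 1 km, from the table: ρ = 1.112 kg/m³.
Level flight ⇒ L = W = m·g = 8320 × 9.81 = 81619 N.
q = ½ρv² = ½ × 1.112 × 222² = 27400 Pa.
CL = 2W/(ρv²S) = 2×81619/(1.112×222²×58.1) = 0.05127.
CD = 0.0263 + 0.0407 × 0.05127² = 0.02641.
L/D = CL/CD = 0.05127 / 0.02641 = 1.94

L/D = 1.94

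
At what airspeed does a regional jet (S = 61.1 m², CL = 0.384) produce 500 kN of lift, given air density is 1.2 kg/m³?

L = ½ρv²S·CL ⇒ v = √(2L/(ρ·S·CL))
v = √(2 × 5×10^5 / (1.2 × 61.1 × 0.384)) = √35520 = 188 m/s

v = 188 m/s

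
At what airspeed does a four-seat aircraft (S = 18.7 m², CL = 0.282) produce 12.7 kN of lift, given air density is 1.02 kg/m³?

L = ½ρv²S·CL ⇒ v = √(2L/(ρ·S·CL))
v = √(2 × 12700 / (1.02 × 18.7 × 0.282)) = √4722 = 68.7 m/s

v = 68.7 m/s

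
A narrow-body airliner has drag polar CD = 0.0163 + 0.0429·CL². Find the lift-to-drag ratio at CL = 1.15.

CD = 0.0163 + 0.0429 × 1.15² = 0.07304
L/D = CL/CD = 1.15 / 0.07304 = 15.7

L/D = 15.7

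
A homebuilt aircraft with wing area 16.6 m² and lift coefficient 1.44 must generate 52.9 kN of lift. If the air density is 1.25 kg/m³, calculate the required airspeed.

v = 59.5 m/s

L = ½ρv²S·CL ⇒ v = √(2L/(ρ·S·CL))
v = √(2 × 52900 / (1.25 × 16.6 × 1.44)) = √3541 = 59.5 m/s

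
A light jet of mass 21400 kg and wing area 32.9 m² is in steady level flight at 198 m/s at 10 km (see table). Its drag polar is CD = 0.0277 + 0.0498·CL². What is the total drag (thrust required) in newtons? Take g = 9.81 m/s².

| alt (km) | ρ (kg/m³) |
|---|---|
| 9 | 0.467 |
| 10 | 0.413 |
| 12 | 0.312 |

At 10 km, from the table: ρ = 0.413 kg/m³.
Weight W = mg = 21400 × 9.81 = 2.0993×10^5 N; in level flight L = W.
Dynamic pressure q = 0.5 × 0.413 × 198² = 8096 Pa.
Required CL = L/(qS) = 2.0993×10^5/(8096·32.9) = 0.7882.
CD = 0.0277 + 0.0498 × 0.7882² = 0.05864.
D = q·S·CD = 8096 × 32.9 × 0.05864 = 15620 N

D = 15600 N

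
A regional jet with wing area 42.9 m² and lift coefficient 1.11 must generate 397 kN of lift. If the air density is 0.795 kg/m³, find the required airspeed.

L = ½ρv²S·CL ⇒ v = √(2L/(ρ·S·CL))
v = √(2 × 3.97×10^5 / (0.795 × 42.9 × 1.11)) = √20970 = 145 m/s

v = 145 m/s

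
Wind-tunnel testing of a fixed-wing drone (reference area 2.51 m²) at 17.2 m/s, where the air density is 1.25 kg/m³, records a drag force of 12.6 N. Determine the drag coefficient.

CD = 0.0271

From D = ½ρv²S·CD, rearranging gives CD = 2D/(ρv²S).
CD = 2 × 12.6 / (1.25 × 17.2² × 2.51) = 0.0271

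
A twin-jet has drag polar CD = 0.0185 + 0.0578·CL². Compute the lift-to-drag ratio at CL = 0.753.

L/D = 14.7

CD = 0.0185 + 0.0578 × 0.753² = 0.05127
L/D = CL/CD = 0.753 / 0.05127 = 14.7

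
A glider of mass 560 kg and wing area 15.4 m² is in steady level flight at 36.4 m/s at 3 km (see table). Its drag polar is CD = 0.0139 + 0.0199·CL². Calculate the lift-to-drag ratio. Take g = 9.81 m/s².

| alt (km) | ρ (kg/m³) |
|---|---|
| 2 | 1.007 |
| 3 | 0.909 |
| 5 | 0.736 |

L/D = 28.4

At 3 km, from the table: ρ = 0.909 kg/m³.
Level flight ⇒ L = W = m·g = 560 × 9.81 = 5493.6 N.
Dynamic pressure q = 0.5 × 0.909 × 36.4² = 602.2 Pa.
Required CL = L/(qS) = 5493.6/(602.2·15.4) = 0.5924.
CD = 0.0139 + 0.0199 × 0.5924² = 0.02088.
L/D = CL/CD = 0.5924 / 0.02088 = 28.4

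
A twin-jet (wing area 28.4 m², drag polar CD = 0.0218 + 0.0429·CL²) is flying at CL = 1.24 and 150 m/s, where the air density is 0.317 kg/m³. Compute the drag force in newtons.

D = 8890 N

CD = 0.0218 + 0.0429 × 1.24² = 0.08776
D = ½ρv²S·CD = ½ × 0.317 × 150² × 28.4 × 0.08776 = 8890 N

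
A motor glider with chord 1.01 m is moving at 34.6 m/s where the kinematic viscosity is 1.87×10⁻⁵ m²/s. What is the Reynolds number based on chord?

Re = 1.87×10^6

Re = v·c/ν = 34.6 × 1.01 / (1.87×10⁻⁵) = 1.87×10^6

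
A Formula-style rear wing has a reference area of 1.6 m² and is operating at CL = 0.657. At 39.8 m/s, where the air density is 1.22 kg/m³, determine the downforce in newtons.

L = 1020 N

Dynamic pressure q = ½ρv² = ½ × 1.22 × 39.8² = 966.3 Pa.
L = q·S·CL = 966.3 × 1.6 × 0.657 = 1020 N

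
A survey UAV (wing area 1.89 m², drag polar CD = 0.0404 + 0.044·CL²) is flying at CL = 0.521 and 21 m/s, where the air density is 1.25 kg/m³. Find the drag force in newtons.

D = 27.3 N

CD = 0.0404 + 0.044 × 0.521² = 0.05234
D = ½ρv²S·CD = ½ × 1.25 × 21² × 1.89 × 0.05234 = 27.3 N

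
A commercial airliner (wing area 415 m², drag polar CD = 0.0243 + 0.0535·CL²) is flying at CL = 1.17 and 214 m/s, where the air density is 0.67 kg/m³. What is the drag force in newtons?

CD = 0.0243 + 0.0535 × 1.17² = 0.09754
D = ½ρv²S·CD = ½ × 0.67 × 214² × 415 × 0.09754 = 6.21×10^5 N

D = 6.21×10^5 N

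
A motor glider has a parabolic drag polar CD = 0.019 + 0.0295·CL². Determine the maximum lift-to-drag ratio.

(L/D)max = 21.1

For CD = CD0 + K·CL², (L/D)max occurs at CL* = √(CD0/K) and equals 1/(2√(K·CD0)).
(L/D)max = 1/(2√(0.0295 × 0.019)) = 1/(2 × 0.02367) = 21.1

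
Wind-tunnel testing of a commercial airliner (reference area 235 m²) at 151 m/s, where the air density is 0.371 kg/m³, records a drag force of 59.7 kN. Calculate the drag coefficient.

From D = ½ρv²S·CD, rearranging gives CD = 2D/(ρv²S).
CD = 2 × 59700 / (0.371 × 151² × 235) = 0.0601

CD = 0.0601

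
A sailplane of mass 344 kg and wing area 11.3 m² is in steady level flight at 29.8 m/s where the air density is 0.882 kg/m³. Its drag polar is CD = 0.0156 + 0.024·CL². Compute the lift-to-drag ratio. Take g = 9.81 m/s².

Weight W = mg = 344 × 9.81 = 3374.6 N; in level flight L = W.
Dynamic pressure q = 0.5 × 0.882 × 29.8² = 391.6 Pa.
Required CL = L/(qS) = 3374.6/(391.6·11.3) = 0.7626.
CD = 0.0156 + 0.024 × 0.7626² = 0.02956.
L/D = CL/CD = 0.7626 / 0.02956 = 25.8

L/D = 25.8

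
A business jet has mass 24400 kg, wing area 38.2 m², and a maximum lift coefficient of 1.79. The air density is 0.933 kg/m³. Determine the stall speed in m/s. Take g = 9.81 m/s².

Stall occurs when L = W at CL,max. W = mg = 24400 × 9.81 = 2.394×10^5 N.
V_stall = √(2W/(ρ·S·CL,max)) = √(2 × 2.394×10^5 / (0.933 × 38.2 × 1.79))
V_stall = √7504 = 86.6 m/s

V_stall = 86.6 m/s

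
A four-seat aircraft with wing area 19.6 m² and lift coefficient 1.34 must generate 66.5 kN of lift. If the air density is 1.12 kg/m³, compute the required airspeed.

L = ½ρv²S·CL ⇒ v = √(2L/(ρ·S·CL))
v = √(2 × 66500 / (1.12 × 19.6 × 1.34)) = √4521 = 67.2 m/s

v = 67.2 m/s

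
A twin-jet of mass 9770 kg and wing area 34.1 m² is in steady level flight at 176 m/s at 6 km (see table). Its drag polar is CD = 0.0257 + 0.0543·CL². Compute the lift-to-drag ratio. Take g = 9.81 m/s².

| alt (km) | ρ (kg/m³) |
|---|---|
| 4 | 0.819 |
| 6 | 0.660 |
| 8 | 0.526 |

At 6 km, from the table: ρ = 0.660 kg/m³.
Weight W = mg = 9770 × 9.81 = 95844 N; in level flight L = W.
q = ½ρv² = ½ × 0.66 × 176² = 10220 Pa.
CL = 2W/(ρv²S) = 2×95844/(0.66×176²×34.1) = 0.275.
CD = 0.0257 + 0.0543 × 0.275² = 0.02981.
L/D = CL/CD = 0.275 / 0.02981 = 9.23

L/D = 9.23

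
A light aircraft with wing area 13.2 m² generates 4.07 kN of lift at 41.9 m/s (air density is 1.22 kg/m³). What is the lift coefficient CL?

CL = 0.288

From L = ½ρv²S·CL, rearranging gives CL = 2L/(ρv²S).
CL = 2 × 4070 / (1.22 × 41.9² × 13.2) = 0.288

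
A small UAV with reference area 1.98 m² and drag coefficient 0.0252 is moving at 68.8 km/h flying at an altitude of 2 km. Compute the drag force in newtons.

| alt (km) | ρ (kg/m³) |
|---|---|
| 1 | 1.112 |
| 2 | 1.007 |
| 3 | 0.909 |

At 2 km, from the table: ρ = 1.007 kg/m³.
Convert speed: v = 68.8 km/h ÷ 3.6 = 19.11 m/s.
D = ½ρv²S·CD = ½ × 1.007 × 19.11² × 1.98 × 0.0252 = 9.18 N

D = 9.18 N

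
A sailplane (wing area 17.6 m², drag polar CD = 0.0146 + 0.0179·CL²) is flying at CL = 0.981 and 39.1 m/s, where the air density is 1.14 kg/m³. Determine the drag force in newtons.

CD = 0.0146 + 0.0179 × 0.981² = 0.03183
D = ½ρv²S·CD = ½ × 1.14 × 39.1² × 17.6 × 0.03183 = 488 N

D = 488 N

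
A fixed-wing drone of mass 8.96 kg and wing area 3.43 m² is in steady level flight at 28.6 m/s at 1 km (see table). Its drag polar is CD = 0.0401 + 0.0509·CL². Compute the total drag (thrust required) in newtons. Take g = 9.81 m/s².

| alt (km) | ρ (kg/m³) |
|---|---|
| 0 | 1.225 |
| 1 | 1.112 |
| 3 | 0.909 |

D = 62.8 N

At 1 km, from the table: ρ = 1.112 kg/m³.
In steady level flight, lift balances weight: W = mg = 8.96 × 9.81 = 87.898 N.
Dynamic pressure q = 0.5 × 1.112 × 28.6² = 454.8 Pa.
CL = W/(q·S) = 87.898 / (454.8 × 3.43) = 0.05635.
CD = 0.0401 + 0.0509 × 0.05635² = 0.04026.
D = q·S·CD = 454.8 × 3.43 × 0.04026 = 62.8 N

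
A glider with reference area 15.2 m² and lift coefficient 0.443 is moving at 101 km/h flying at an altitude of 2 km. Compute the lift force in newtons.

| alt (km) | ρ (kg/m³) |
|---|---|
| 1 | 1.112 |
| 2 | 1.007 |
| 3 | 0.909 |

At 2 km, from the table: ρ = 1.007 kg/m³.
Convert speed: v = 101 km/h ÷ 3.6 = 28.06 m/s.
L = ½ρv²S·CL = ½ × 1.007 × 28.06² × 15.2 × 0.443 = 2670 N

L = 2670 N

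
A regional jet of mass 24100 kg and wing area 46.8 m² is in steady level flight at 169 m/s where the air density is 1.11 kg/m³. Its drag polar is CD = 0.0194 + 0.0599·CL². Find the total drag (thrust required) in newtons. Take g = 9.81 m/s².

Weight W = mg = 24100 × 9.81 = 2.3642×10^5 N; in level flight L = W.
Dynamic pressure q = 0.5 × 1.11 × 169² = 15850 Pa.
Required CL = L/(qS) = 2.3642×10^5/(15850·46.8) = 0.3187.
CD = 0.0194 + 0.0599 × 0.3187² = 0.02548.
D = q·S·CD = 15850 × 46.8 × 0.02548 = 18900 N

D = 18900 N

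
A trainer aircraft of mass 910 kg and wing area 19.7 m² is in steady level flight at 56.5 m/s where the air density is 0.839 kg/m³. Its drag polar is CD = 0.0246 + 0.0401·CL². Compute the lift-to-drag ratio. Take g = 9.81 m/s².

L/D = 11.6

Level flight ⇒ L = W = m·g = 910 × 9.81 = 8927.1 N.
q = ½ρv² = ½ × 0.839 × 56.5² = 1339 Pa.
Required CL = L/(qS) = 8927.1/(1339·19.7) = 0.3384.
CD = 0.0246 + 0.0401 × 0.3384² = 0.02919.
L/D = CL/CD = 0.3384 / 0.02919 = 11.6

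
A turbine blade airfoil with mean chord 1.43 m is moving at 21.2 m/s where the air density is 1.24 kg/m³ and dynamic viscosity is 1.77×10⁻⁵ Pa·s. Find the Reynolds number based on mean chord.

Re = 2.12×10^6

Re = ρ·v·c/μ = 1.24 × 21.2 × 1.43 / (1.77×10⁻⁵) = 2.12×10^6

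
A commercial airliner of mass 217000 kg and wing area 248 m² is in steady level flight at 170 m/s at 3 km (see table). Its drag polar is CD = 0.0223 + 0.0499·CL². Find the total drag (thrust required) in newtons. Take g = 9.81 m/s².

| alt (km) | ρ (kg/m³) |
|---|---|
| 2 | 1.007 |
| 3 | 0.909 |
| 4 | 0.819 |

At 3 km, from the table: ρ = 0.909 kg/m³.
Level flight ⇒ L = W = m·g = 217000 × 9.81 = 2.1288×10^6 N.
q = ½ρv² = ½ × 0.909 × 170² = 13140 Pa.
CL = W/(q·S) = 2.1288×10^6 / (13140 × 248) = 0.6535.
CD = 0.0223 + 0.0499 × 0.6535² = 0.04361.
D = q·S·CD = 13140 × 248 × 0.04361 = 1.421×10^5 N

D = 1.42×10^5 N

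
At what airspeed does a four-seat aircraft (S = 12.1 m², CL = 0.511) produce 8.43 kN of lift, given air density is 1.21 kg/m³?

v = 47.5 m/s

L = ½ρv²S·CL ⇒ v = √(2L/(ρ·S·CL))
v = √(2 × 8430 / (1.21 × 12.1 × 0.511)) = √2254 = 47.5 m/s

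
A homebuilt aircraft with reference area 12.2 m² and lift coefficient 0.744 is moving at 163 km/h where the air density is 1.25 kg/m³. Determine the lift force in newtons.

L = 11600 N

Convert speed: v = 163 km/h ÷ 3.6 = 45.28 m/s.
L = ½ρv²S·CL = ½ × 1.25 × 45.28² × 12.2 × 0.744 = 11600 N ≈ 11.6 kN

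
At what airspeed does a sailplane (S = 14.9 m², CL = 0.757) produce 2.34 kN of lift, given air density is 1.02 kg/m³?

v = 20.2 m/s

L = ½ρv²S·CL ⇒ v = √(2L/(ρ·S·CL))
v = √(2 × 2340 / (1.02 × 14.9 × 0.757)) = √406.8 = 20.2 m/s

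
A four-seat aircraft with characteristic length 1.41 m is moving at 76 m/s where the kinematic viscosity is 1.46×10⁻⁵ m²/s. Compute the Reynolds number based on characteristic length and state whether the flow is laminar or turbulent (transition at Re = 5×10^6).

Re = 7.34×10^6 (turbulent)

Re = v·c/ν = 76 × 1.41 / (1.46×10⁻⁵) = 7.34×10^6
Since 7.34×10^6 > 5×10^6, the flow is turbulent.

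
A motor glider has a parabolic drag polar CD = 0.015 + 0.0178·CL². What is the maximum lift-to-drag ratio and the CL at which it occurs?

(L/D)max = 30.6, at CL = 0.918

For CD = CD0 + K·CL², (L/D)max occurs at CL* = √(CD0/K) and equals 1/(2√(K·CD0)).
(L/D)max = 1/(2√(0.0178 × 0.015)) = 1/(2 × 0.01634) = 30.6
CL* = √(0.015/0.0178) = 0.918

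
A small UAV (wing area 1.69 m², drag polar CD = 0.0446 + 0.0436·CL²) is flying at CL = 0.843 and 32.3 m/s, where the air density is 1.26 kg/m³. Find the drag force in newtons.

D = 84 N

CD = 0.0446 + 0.0436 × 0.843² = 0.07558
D = ½ρv²S·CD = ½ × 1.26 × 32.3² × 1.69 × 0.07558 = 84 N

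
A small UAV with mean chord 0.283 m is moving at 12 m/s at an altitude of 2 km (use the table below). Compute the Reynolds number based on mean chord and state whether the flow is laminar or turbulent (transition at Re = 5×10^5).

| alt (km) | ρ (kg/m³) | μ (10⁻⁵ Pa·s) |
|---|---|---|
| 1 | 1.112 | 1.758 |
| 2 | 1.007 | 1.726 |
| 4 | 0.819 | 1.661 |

Re = 1.98×10^5 (laminar)

At 2 km, from the table: ρ = 1.007 kg/m³, μ = 1.726×10⁻⁵ Pa·s.
Re = ρ·v·c/μ = 1.007 × 12 × 0.283 / (1.726×10⁻⁵) = 1.98×10^5
Since 1.98×10^5 < 5×10^5, the flow is laminar.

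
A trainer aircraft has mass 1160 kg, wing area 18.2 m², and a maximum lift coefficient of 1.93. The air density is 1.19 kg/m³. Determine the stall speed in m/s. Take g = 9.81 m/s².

Weight W = mg = 1160 × 9.81 = 11380 N.
V_stall = √(2W/(ρ·S·CL,max)) = √(2 × 11380 / (1.19 × 18.2 × 1.93))
V_stall = √544.5 = 23.3 m/s

V_stall = 23.3 m/s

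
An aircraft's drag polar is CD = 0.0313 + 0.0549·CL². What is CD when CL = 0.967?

CD = 0.0826

CD = 0.0313 + 0.0549 × 0.967² = 0.0313 + 0.05134 = 0.0826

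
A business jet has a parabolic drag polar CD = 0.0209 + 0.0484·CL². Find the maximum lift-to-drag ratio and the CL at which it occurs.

For CD = CD0 + K·CL², (L/D)max occurs at CL* = √(CD0/K) and equals 1/(2√(K·CD0)).
(L/D)max = 1/(2√(0.0484 × 0.0209)) = 1/(2 × 0.03181) = 15.7
CL* = √(0.0209/0.0484) = 0.657

(L/D)max = 15.7, at CL = 0.657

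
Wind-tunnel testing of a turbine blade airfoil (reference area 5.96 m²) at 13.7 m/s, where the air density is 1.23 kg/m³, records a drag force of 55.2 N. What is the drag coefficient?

From D = ½ρv²S·CD, rearranging gives CD = 2D/(ρv²S).
CD = 2 × 55.2 / (1.23 × 13.7² × 5.96) = 0.0802

CD = 0.0802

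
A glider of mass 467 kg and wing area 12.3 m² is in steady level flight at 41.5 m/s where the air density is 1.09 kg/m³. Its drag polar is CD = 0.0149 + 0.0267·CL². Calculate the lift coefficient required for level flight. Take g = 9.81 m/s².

In steady level flight, lift balances weight: W = mg = 467 × 9.81 = 4581.3 N.
Dynamic pressure q = 0.5 × 1.09 × 41.5² = 938.6 Pa.
CL = W/(q·S) = 4581.3 / (938.6 × 12.3) = 0.3968.

CL = 0.397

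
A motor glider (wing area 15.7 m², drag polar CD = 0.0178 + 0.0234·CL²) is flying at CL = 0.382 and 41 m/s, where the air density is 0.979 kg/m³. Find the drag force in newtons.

D = 274 N

CD = 0.0178 + 0.0234 × 0.382² = 0.02121
D = ½ρv²S·CD = ½ × 0.979 × 41² × 15.7 × 0.02121 = 274 N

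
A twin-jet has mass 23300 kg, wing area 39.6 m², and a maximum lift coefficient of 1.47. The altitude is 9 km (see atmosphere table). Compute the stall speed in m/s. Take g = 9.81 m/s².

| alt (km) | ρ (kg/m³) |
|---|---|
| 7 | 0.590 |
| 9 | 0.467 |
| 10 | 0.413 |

V_stall = 130 m/s

At 9 km, from the table: ρ = 0.467 kg/m³.
At stall, lift equals weight: L = W = m·g = 23300 × 9.81 = 2.286×10^5 N.
From L = ½ρV²S·CL,max = W: V_stall = √(2W/(ρSCL,max)) = √(2·2.286×10^5/(0.467·39.6·1.47))
V_stall = √16820 = 130 m/s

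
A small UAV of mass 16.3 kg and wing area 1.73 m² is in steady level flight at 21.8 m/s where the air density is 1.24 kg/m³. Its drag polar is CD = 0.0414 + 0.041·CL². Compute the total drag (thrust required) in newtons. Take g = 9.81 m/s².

D = 23.2 N

Level flight ⇒ L = W = m·g = 16.3 × 9.81 = 159.9 N.
q = ½ρv² = ½ × 1.24 × 21.8² = 294.6 Pa.
CL = W/(q·S) = 159.9 / (294.6 × 1.73) = 0.3137.
CD = 0.0414 + 0.041 × 0.3137² = 0.04543.
D = q·S·CD = 294.6 × 1.73 × 0.04543 = 23.16 N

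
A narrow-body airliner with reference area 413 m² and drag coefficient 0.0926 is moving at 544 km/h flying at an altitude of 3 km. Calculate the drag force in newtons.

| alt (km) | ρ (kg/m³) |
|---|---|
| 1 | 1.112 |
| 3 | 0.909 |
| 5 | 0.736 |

At 3 km, from the table: ρ = 0.909 kg/m³.
Convert speed: v = 544 km/h ÷ 3.6 = 151.1 m/s.
D = ½ρv²S·CD = ½ × 0.909 × 151.1² × 413 × 0.0926 = 3.97×10^5 N ≈ 397 kN

D = 3.97×10^5 N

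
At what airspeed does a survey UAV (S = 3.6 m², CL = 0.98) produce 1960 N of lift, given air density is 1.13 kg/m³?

v = 31.4 m/s

L = ½ρv²S·CL ⇒ v = √(2L/(ρ·S·CL))
v = √(2 × 1960 / (1.13 × 3.6 × 0.98)) = √983.3 = 31.4 m/s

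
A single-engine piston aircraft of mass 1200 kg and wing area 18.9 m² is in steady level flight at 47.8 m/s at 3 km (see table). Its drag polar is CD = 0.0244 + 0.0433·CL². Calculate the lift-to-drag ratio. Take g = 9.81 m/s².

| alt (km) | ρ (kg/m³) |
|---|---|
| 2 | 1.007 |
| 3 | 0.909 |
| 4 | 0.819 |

At 3 km, from the table: ρ = 0.909 kg/m³.
Level flight ⇒ L = W = m·g = 1200 × 9.81 = 11772 N.
Dynamic pressure q = 0.5 × 0.909 × 47.8² = 1038 Pa.
CL = 2W/(ρv²S) = 2×11772/(0.909×47.8²×18.9) = 0.5998.
CD = 0.0244 + 0.0433 × 0.5998² = 0.03998.
L/D = CL/CD = 0.5998 / 0.03998 = 15

L/D = 15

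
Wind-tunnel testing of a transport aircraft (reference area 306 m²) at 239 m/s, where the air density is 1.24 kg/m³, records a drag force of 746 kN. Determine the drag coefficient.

CD = 0.0688

From D = ½ρv²S·CD, rearranging gives CD = 2D/(ρv²S).
CD = 2 × 7.46×10^5 / (1.24 × 239² × 306) = 0.0688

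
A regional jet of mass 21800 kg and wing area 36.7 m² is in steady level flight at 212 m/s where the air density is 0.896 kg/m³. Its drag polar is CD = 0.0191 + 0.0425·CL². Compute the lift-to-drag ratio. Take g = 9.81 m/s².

L/D = 12.8

Level flight ⇒ L = W = m·g = 21800 × 9.81 = 2.1386×10^5 N.
q = ½ρv² = ½ × 0.896 × 212² = 20130 Pa.
CL = 2W/(ρv²S) = 2×2.1386×10^5/(0.896×212²×36.7) = 0.2894.
CD = 0.0191 + 0.0425 × 0.2894² = 0.02266.
L/D = CL/CD = 0.2894 / 0.02266 = 12.8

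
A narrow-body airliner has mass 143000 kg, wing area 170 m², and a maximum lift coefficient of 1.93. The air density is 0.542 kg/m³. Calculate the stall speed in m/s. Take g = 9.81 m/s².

V_stall = 126 m/s

At stall, lift equals weight: L = W = m·g = 143000 × 9.81 = 1.403×10^6 N.
From L = ½ρV²S·CL,max = W: V_stall = √(2W/(ρSCL,max)) = √(2·1.403×10^6/(0.542·170·1.93))
V_stall = √15780 = 126 m/s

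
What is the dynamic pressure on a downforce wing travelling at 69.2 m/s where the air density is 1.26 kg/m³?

q = 3020 Pa

q = ½ρv² = ½ × 1.26 × 69.2² = 3020 Pa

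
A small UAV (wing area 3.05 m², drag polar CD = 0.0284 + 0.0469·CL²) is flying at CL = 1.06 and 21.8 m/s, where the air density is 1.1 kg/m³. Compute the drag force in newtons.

CD = 0.0284 + 0.0469 × 1.06² = 0.0811
D = ½ρv²S·CD = ½ × 1.1 × 21.8² × 3.05 × 0.0811 = 64.7 N

D = 64.7 N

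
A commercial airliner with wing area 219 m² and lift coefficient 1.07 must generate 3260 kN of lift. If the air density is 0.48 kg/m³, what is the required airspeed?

v = 241 m/s

L = ½ρv²S·CL ⇒ v = √(2L/(ρ·S·CL))
v = √(2 × 3.26×10^6 / (0.48 × 219 × 1.07)) = √57970 = 241 m/s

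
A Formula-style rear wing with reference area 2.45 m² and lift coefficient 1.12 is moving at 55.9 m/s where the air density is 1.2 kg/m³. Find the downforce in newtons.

L = 5140 N

L = ½ρv²S·CL = ½ × 1.2 × 55.9² × 2.45 × 1.12 = 5140 N ≈ 5.14 kN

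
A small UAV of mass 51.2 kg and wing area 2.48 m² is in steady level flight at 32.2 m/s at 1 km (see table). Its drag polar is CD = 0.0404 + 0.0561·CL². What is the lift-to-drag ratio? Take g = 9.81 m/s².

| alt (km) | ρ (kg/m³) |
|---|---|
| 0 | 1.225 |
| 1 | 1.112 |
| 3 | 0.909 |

L/D = 7.42

At 1 km, from the table: ρ = 1.112 kg/m³.
Level flight ⇒ L = W = m·g = 51.2 × 9.81 = 502.27 N.
Dynamic pressure q = 0.5 × 1.112 × 32.2² = 576.5 Pa.
CL = W/(q·S) = 502.27 / (576.5 × 2.48) = 0.3513.
CD = 0.0404 + 0.0561 × 0.3513² = 0.04732.
L/D = CL/CD = 0.3513 / 0.04732 = 7.42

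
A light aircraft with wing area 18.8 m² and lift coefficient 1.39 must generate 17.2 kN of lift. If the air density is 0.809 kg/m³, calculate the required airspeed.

v = 40.3 m/s

L = ½ρv²S·CL ⇒ v = √(2L/(ρ·S·CL))
v = √(2 × 17200 / (0.809 × 18.8 × 1.39)) = √1627 = 40.3 m/s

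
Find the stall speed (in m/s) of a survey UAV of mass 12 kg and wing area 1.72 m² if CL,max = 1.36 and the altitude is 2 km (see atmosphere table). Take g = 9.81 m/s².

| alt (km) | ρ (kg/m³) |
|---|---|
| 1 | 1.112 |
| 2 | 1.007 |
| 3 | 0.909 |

V_stall = 10 m/s

At 2 km, from the table: ρ = 1.007 kg/m³.
Weight W = mg = 12 × 9.81 = 117.7 N.
V_stall = √(2W/(ρ·S·CL,max)) = √(2 × 117.7 / (1.007 × 1.72 × 1.36))
V_stall = √99.95 = 10 m/s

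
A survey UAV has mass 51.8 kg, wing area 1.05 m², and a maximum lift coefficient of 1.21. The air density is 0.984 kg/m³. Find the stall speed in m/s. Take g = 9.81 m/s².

V_stall = 28.5 m/s

Weight W = mg = 51.8 × 9.81 = 508.2 N.
From L = ½ρV²S·CL,max = W: V_stall = √(2W/(ρSCL,max)) = √(2·508.2/(0.984·1.05·1.21))
V_stall = √812.9 = 28.5 m/s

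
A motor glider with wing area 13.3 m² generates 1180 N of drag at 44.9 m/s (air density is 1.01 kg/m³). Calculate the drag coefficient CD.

CD = 0.0871

From D = ½ρv²S·CD, rearranging gives CD = 2D/(ρv²S).
CD = 2 × 1180 / (1.01 × 44.9² × 13.3) = 0.0871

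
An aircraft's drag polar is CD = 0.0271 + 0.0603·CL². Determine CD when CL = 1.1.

CD = 0.1

CD = 0.0271 + 0.0603 × 1.1² = 0.0271 + 0.07296 = 0.1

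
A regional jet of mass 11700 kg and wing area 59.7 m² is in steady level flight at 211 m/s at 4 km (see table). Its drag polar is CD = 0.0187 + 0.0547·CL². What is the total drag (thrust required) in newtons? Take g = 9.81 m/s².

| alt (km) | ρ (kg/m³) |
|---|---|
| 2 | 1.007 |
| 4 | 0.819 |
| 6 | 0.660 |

At 4 km, from the table: ρ = 0.819 kg/m³.
Level flight ⇒ L = W = m·g = 11700 × 9.81 = 1.1478×10^5 N.
Dynamic pressure q = 0.5 × 0.819 × 211² = 18230 Pa.
CL = W/(q·S) = 1.1478×10^5 / (18230 × 59.7) = 0.1055.
CD = 0.0187 + 0.0547 × 0.1055² = 0.01931.
D = q·S·CD = 18230 × 59.7 × 0.01931 = 21020 N

D = 21000 N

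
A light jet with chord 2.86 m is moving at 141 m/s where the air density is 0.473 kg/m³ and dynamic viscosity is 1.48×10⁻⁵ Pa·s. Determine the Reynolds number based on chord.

Re = ρ·v·c/μ = 0.473 × 141 × 2.86 / (1.48×10⁻⁵) = 1.29×10^7

Re = 1.29×10^7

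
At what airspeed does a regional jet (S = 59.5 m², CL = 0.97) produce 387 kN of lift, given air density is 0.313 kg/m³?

v = 207 m/s

L = ½ρv²S·CL ⇒ v = √(2L/(ρ·S·CL))
v = √(2 × 3.87×10^5 / (0.313 × 59.5 × 0.97)) = √42850 = 207 m/s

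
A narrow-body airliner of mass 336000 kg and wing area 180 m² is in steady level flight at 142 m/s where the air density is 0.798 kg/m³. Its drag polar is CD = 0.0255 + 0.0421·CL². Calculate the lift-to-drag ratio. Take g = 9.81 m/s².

L/D = 9.34

Weight W = mg = 336000 × 9.81 = 3.2962×10^6 N; in level flight L = W.
q = ½ρv² = ½ × 0.798 × 142² = 8045 Pa.
Required CL = L/(qS) = 3.2962×10^6/(8045·180) = 2.276.
CD = 0.0255 + 0.0421 × 2.276² = 0.2436.
L/D = CL/CD = 2.276 / 0.2436 = 9.34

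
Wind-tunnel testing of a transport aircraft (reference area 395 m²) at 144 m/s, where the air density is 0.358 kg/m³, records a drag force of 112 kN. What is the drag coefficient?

CD = 0.0764

From D = ½ρv²S·CD, rearranging gives CD = 2D/(ρv²S).
CD = 2 × 1.12×10^5 / (0.358 × 144² × 395) = 0.0764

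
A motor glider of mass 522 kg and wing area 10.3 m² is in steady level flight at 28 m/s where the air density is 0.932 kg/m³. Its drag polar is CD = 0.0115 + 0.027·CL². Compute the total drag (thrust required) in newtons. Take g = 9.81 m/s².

Level flight ⇒ L = W = m·g = 522 × 9.81 = 5120.8 N.
Dynamic pressure q = 0.5 × 0.932 × 28² = 365.3 Pa.
CL = W/(q·S) = 5120.8 / (365.3 × 10.3) = 1.361.
CD = 0.0115 + 0.027 × 1.361² = 0.0615.
D = q·S·CD = 365.3 × 10.3 × 0.0615 = 231.4 N

D = 231 N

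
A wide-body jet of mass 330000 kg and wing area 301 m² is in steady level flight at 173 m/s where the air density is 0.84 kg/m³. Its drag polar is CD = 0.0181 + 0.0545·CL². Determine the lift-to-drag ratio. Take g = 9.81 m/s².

L/D = 14.8

Level flight ⇒ L = W = m·g = 330000 × 9.81 = 3.2373×10^6 N.
Dynamic pressure q = 0.5 × 0.84 × 173² = 12570 Pa.
CL = 2W/(ρv²S) = 2×3.2373×10^6/(0.84×173²×301) = 0.8556.
CD = 0.0181 + 0.0545 × 0.8556² = 0.058.
L/D = CL/CD = 0.8556 / 0.058 = 14.8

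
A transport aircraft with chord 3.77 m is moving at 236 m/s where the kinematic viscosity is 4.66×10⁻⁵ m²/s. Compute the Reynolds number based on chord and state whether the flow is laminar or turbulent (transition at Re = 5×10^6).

Re = 1.91×10^7 (turbulent)

Re = v·c/ν = 236 × 3.77 / (4.66×10⁻⁵) = 1.91×10^7
Since 1.91×10^7 > 5×10^6, the flow is turbulent.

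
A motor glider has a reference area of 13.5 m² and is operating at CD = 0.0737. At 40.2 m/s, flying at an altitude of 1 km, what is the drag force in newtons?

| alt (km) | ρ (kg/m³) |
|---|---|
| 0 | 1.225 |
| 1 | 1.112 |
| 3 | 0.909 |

D = 894 N

At 1 km, from the table: ρ = 1.112 kg/m³.
D = ½ρv²S·CD = ½ × 1.112 × 40.2² × 13.5 × 0.0737 = 894 N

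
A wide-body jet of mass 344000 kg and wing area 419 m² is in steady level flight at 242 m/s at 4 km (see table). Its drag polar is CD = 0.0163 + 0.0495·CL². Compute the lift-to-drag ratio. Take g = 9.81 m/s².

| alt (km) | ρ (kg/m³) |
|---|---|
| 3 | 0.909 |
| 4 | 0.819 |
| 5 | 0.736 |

L/D = 15.3

At 4 km, from the table: ρ = 0.819 kg/m³.
Weight W = mg = 344000 × 9.81 = 3.3746×10^6 N; in level flight L = W.
Dynamic pressure q = 0.5 × 0.819 × 242² = 23980 Pa.
CL = W/(q·S) = 3.3746×10^6 / (23980 × 419) = 0.3358.
CD = 0.0163 + 0.0495 × 0.3358² = 0.02188.
L/D = CL/CD = 0.3358 / 0.02188 = 15.3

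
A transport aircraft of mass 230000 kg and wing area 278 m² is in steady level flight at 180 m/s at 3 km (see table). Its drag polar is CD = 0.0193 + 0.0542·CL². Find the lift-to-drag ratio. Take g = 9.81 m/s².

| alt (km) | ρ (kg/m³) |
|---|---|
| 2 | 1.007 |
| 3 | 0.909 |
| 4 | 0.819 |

At 3 km, from the table: ρ = 0.909 kg/m³.
Level flight ⇒ L = W = m·g = 230000 × 9.81 = 2.2563×10^6 N.
Dynamic pressure q = 0.5 × 0.909 × 180² = 14730 Pa.
CL = W/(q·S) = 2.2563×10^6 / (14730 × 278) = 0.5512.
CD = 0.0193 + 0.0542 × 0.5512² = 0.03576.
L/D = CL/CD = 0.5512 / 0.03576 = 15.4

L/D = 15.4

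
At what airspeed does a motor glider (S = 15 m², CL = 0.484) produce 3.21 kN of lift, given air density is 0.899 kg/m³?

v = 31.4 m/s

L = ½ρv²S·CL ⇒ v = √(2L/(ρ·S·CL))
v = √(2 × 3210 / (0.899 × 15 × 0.484)) = √983.6 = 31.4 m/s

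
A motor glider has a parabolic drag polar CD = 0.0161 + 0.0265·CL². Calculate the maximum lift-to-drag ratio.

(L/D)max = 24.2

For CD = CD0 + K·CL², (L/D)max occurs at CL* = √(CD0/K) and equals 1/(2√(K·CD0)).
(L/D)max = 1/(2√(0.0265 × 0.0161)) = 1/(2 × 0.02066) = 24.2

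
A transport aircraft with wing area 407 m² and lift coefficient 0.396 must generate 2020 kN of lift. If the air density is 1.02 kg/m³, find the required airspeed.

L = ½ρv²S·CL ⇒ v = √(2L/(ρ·S·CL))
v = √(2 × 2.02×10^6 / (1.02 × 407 × 0.396)) = √24570 = 157 m/s

v = 157 m/s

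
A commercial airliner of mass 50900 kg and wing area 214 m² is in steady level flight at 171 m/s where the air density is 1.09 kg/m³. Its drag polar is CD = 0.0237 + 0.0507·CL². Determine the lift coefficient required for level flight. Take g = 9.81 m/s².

Weight W = mg = 50900 × 9.81 = 4.9933×10^5 N; in level flight L = W.
q = ½ρv² = ½ × 1.09 × 171² = 15940 Pa.
CL = W/(q·S) = 4.9933×10^5 / (15940 × 214) = 0.1464.

CL = 0.146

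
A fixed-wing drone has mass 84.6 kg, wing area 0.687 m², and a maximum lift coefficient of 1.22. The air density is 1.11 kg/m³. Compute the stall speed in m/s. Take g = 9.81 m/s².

V_stall = 42.2 m/s

Stall occurs when L = W at CL,max. W = mg = 84.6 × 9.81 = 829.9 N.
V_stall = √(2W/(ρ·S·CL,max)) = √(2 × 829.9 / (1.11 × 0.687 × 1.22))
V_stall = √1784 = 42.2 m/s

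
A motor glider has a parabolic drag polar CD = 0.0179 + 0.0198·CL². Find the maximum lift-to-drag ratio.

(L/D)max = 26.6

For CD = CD0 + K·CL², (L/D)max occurs at CL* = √(CD0/K) and equals 1/(2√(K·CD0)).
(L/D)max = 1/(2√(0.0198 × 0.0179)) = 1/(2 × 0.01883) = 26.6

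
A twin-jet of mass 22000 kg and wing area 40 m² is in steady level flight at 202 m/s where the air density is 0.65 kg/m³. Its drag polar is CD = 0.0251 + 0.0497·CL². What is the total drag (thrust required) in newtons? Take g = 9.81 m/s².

Level flight ⇒ L = W = m·g = 22000 × 9.81 = 2.1582×10^5 N.
Dynamic pressure q = 0.5 × 0.65 × 202² = 13260 Pa.
CL = 2W/(ρv²S) = 2×2.1582×10^5/(0.65×202²×40) = 0.4069.
CD = 0.0251 + 0.0497 × 0.4069² = 0.03333.
D = q·S·CD = 13260 × 40 × 0.03333 = 17680 N

D = 17700 N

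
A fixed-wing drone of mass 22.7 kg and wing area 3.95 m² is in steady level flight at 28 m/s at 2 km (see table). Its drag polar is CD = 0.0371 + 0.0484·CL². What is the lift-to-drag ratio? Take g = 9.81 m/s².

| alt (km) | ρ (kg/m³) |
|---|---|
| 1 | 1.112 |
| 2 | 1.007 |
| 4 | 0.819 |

L/D = 3.75

At 2 km, from the table: ρ = 1.007 kg/m³.
Level flight ⇒ L = W = m·g = 22.7 × 9.81 = 222.69 N.
q = ½ρv² = ½ × 1.007 × 28² = 394.7 Pa.
CL = W/(q·S) = 222.69 / (394.7 × 3.95) = 0.1428.
CD = 0.0371 + 0.0484 × 0.1428² = 0.03809.
L/D = CL/CD = 0.1428 / 0.03809 = 3.75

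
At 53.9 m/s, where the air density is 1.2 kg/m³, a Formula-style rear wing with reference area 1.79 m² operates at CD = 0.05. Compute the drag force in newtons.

Dynamic pressure q = ½ρv² = ½ × 1.2 × 53.9² = 1743 Pa.
D = q·S·CD = 1743 × 1.79 × 0.05 = 156 N

D = 156 N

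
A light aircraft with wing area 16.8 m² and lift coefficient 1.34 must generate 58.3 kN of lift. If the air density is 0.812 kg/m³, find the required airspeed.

L = ½ρv²S·CL ⇒ v = √(2L/(ρ·S·CL))
v = √(2 × 58300 / (0.812 × 16.8 × 1.34)) = √6379 = 79.9 m/s

v = 79.9 m/s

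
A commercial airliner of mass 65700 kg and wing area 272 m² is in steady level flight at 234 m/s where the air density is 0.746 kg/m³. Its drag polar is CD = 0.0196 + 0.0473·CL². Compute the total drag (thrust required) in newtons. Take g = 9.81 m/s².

D = 1.12×10^5 N

Level flight ⇒ L = W = m·g = 65700 × 9.81 = 6.4452×10^5 N.
Dynamic pressure q = 0.5 × 0.746 × 234² = 20420 Pa.
CL = 2W/(ρv²S) = 2×6.4452×10^5/(0.746×234²×272) = 0.116.
CD = 0.0196 + 0.0473 × 0.116² = 0.02024.
D = q·S·CD = 20420 × 272 × 0.02024 = 1.124×10^5 N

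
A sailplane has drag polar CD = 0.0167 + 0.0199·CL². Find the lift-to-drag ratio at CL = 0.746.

CD = 0.0167 + 0.0199 × 0.746² = 0.02777
L/D = CL/CD = 0.746 / 0.02777 = 26.9

L/D = 26.9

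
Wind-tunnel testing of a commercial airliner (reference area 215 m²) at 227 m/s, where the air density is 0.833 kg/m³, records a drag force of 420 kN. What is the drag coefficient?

From D = ½ρv²S·CD, rearranging gives CD = 2D/(ρv²S).
CD = 2 × 4.2×10^5 / (0.833 × 227² × 215) = 0.091

CD = 0.091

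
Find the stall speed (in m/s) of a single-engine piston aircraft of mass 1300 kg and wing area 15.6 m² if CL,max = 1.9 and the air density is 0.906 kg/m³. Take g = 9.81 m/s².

V_stall = 30.8 m/s

At stall, lift equals weight: L = W = m·g = 1300 × 9.81 = 12750 N.
V_stall = √(2W/(ρ·S·CL,max)) = √(2 × 12750 / (0.906 × 15.6 × 1.9))
V_stall = √949.8 = 30.8 m/s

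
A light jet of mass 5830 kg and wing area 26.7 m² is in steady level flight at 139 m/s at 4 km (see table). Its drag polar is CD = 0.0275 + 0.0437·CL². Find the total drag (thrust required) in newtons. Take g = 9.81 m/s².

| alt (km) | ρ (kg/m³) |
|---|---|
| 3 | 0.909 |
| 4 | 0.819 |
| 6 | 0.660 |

At 4 km, from the table: ρ = 0.819 kg/m³.
Level flight ⇒ L = W = m·g = 5830 × 9.81 = 57192 N.
q = ½ρv² = ½ × 0.819 × 139² = 7912 Pa.
CL = W/(q·S) = 57192 / (7912 × 26.7) = 0.2707.
CD = 0.0275 + 0.0437 × 0.2707² = 0.0307.
D = q·S·CD = 7912 × 26.7 × 0.0307 = 6486 N

D = 6490 N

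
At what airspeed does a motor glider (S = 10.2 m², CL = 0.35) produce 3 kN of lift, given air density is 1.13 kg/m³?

v = 38.6 m/s

L = ½ρv²S·CL ⇒ v = √(2L/(ρ·S·CL))
v = √(2 × 3000 / (1.13 × 10.2 × 0.35)) = √1487 = 38.6 m/s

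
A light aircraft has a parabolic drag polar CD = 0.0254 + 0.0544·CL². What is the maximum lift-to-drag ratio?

(L/D)max = 13.5

For CD = CD0 + K·CL², (L/D)max occurs at CL* = √(CD0/K) and equals 1/(2√(K·CD0)).
(L/D)max = 1/(2√(0.0544 × 0.0254)) = 1/(2 × 0.03717) = 13.5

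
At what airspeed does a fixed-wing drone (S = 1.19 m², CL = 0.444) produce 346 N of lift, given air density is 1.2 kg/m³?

v = 33 m/s

L = ½ρv²S·CL ⇒ v = √(2L/(ρ·S·CL))
v = √(2 × 346 / (1.2 × 1.19 × 0.444)) = √1091 = 33 m/s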